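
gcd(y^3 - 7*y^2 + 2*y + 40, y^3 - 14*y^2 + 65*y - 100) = y^2 - 9*y + 20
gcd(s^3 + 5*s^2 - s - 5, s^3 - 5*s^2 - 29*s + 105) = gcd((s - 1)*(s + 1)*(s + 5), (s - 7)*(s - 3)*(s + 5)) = s + 5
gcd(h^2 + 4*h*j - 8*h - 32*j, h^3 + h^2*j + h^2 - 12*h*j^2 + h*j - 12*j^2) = h + 4*j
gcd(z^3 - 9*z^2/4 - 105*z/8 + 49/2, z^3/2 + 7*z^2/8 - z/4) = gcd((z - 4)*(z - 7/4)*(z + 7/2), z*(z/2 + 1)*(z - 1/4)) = 1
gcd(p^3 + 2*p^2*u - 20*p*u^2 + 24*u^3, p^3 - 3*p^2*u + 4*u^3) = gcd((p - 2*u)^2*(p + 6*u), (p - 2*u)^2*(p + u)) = p^2 - 4*p*u + 4*u^2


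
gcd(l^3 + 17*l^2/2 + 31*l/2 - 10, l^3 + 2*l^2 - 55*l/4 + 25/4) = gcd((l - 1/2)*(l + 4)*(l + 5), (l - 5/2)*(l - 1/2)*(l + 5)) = l^2 + 9*l/2 - 5/2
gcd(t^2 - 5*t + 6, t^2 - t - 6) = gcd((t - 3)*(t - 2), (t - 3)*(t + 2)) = t - 3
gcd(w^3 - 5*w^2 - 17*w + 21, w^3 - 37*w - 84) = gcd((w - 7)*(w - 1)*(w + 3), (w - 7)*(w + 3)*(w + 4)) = w^2 - 4*w - 21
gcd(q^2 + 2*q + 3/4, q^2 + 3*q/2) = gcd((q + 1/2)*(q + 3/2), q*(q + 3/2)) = q + 3/2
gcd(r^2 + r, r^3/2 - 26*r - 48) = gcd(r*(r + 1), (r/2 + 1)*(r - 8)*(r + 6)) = 1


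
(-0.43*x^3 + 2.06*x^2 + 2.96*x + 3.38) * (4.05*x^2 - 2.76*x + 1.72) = -1.7415*x^5 + 9.5298*x^4 + 5.5628*x^3 + 9.0626*x^2 - 4.2376*x + 5.8136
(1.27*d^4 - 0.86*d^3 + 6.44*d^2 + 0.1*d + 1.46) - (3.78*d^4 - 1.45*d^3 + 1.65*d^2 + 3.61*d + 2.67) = -2.51*d^4 + 0.59*d^3 + 4.79*d^2 - 3.51*d - 1.21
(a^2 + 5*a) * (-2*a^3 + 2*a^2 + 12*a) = -2*a^5 - 8*a^4 + 22*a^3 + 60*a^2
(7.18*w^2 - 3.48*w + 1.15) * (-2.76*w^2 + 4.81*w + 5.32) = -19.8168*w^4 + 44.1406*w^3 + 18.2848*w^2 - 12.9821*w + 6.118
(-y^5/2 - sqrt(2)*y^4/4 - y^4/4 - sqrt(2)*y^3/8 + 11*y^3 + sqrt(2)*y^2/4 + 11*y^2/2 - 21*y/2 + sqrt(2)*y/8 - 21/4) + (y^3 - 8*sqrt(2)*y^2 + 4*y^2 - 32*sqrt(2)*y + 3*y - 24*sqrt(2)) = -y^5/2 - sqrt(2)*y^4/4 - y^4/4 - sqrt(2)*y^3/8 + 12*y^3 - 31*sqrt(2)*y^2/4 + 19*y^2/2 - 255*sqrt(2)*y/8 - 15*y/2 - 24*sqrt(2) - 21/4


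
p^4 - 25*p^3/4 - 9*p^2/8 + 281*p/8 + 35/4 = (p - 5)*(p - 7/2)*(p + 1/4)*(p + 2)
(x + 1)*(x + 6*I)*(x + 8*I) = x^3 + x^2 + 14*I*x^2 - 48*x + 14*I*x - 48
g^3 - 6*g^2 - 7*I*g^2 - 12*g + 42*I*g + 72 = (g - 6)*(g - 4*I)*(g - 3*I)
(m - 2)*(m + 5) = m^2 + 3*m - 10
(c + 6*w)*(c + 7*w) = c^2 + 13*c*w + 42*w^2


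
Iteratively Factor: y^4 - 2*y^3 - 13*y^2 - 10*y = (y + 2)*(y^3 - 4*y^2 - 5*y) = (y - 5)*(y + 2)*(y^2 + y) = (y - 5)*(y + 1)*(y + 2)*(y)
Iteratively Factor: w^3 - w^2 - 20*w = (w)*(w^2 - w - 20) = w*(w - 5)*(w + 4)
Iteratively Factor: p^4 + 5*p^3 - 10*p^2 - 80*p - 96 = (p + 3)*(p^3 + 2*p^2 - 16*p - 32) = (p + 3)*(p + 4)*(p^2 - 2*p - 8) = (p - 4)*(p + 3)*(p + 4)*(p + 2)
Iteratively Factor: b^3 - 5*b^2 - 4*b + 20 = (b + 2)*(b^2 - 7*b + 10) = (b - 5)*(b + 2)*(b - 2)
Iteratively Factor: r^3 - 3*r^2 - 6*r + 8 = (r - 1)*(r^2 - 2*r - 8) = (r - 4)*(r - 1)*(r + 2)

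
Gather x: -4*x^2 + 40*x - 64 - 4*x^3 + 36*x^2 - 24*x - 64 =-4*x^3 + 32*x^2 + 16*x - 128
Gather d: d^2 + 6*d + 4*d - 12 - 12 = d^2 + 10*d - 24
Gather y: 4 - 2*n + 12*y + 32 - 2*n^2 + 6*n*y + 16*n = -2*n^2 + 14*n + y*(6*n + 12) + 36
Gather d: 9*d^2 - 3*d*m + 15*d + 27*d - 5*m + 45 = 9*d^2 + d*(42 - 3*m) - 5*m + 45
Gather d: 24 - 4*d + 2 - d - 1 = 25 - 5*d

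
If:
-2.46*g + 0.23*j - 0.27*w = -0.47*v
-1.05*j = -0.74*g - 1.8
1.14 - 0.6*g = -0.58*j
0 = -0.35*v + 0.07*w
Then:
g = 11.16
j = 9.58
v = -28.69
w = -143.47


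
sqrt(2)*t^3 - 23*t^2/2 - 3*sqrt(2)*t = t*(t - 6*sqrt(2))*(sqrt(2)*t + 1/2)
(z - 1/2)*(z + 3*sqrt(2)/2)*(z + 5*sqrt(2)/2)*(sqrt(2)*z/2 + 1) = sqrt(2)*z^4/2 - sqrt(2)*z^3/4 + 5*z^3 - 5*z^2/2 + 31*sqrt(2)*z^2/4 - 31*sqrt(2)*z/8 + 15*z/2 - 15/4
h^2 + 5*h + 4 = (h + 1)*(h + 4)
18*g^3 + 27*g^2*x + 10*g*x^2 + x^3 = (g + x)*(3*g + x)*(6*g + x)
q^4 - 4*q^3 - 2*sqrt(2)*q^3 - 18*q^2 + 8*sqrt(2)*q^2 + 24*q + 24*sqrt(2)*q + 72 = (q - 6)*(q + 2)*(q - 3*sqrt(2))*(q + sqrt(2))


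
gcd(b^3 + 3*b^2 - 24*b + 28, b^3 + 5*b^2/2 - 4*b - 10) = b - 2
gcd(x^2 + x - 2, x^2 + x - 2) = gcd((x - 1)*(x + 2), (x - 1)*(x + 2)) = x^2 + x - 2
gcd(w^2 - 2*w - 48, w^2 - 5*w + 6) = 1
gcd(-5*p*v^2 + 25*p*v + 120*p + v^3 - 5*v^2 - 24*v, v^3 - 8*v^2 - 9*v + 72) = v^2 - 5*v - 24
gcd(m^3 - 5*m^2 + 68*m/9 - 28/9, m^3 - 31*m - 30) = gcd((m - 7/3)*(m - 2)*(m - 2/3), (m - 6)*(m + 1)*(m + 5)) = 1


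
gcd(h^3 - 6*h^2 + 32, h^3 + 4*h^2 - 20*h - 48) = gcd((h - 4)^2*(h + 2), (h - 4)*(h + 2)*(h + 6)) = h^2 - 2*h - 8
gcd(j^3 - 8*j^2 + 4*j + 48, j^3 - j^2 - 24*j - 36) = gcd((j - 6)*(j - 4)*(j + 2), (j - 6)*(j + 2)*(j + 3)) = j^2 - 4*j - 12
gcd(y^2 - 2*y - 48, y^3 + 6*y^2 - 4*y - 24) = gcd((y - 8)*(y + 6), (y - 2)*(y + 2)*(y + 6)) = y + 6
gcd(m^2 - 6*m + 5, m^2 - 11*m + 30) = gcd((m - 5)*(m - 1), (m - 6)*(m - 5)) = m - 5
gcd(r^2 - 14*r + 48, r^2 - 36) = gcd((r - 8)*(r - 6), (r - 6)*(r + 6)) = r - 6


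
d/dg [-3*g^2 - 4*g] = -6*g - 4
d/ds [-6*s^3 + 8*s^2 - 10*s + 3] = -18*s^2 + 16*s - 10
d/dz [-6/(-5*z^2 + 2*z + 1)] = 12*(1 - 5*z)/(-5*z^2 + 2*z + 1)^2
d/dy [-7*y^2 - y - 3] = -14*y - 1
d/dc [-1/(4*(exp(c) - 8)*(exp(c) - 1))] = (2*exp(c) - 9)/(16*(exp(c) - 8)^2*sinh(c/2)^2)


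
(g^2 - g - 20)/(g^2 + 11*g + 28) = (g - 5)/(g + 7)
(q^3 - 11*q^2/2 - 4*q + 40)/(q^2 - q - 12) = (q^2 - 3*q/2 - 10)/(q + 3)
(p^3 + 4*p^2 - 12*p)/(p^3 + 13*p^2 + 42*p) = (p - 2)/(p + 7)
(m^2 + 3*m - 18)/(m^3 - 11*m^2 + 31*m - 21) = (m + 6)/(m^2 - 8*m + 7)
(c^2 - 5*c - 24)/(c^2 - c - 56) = (c + 3)/(c + 7)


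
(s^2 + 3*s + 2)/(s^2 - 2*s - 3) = (s + 2)/(s - 3)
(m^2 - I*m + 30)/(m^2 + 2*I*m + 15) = (m - 6*I)/(m - 3*I)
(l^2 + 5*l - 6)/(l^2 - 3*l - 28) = (-l^2 - 5*l + 6)/(-l^2 + 3*l + 28)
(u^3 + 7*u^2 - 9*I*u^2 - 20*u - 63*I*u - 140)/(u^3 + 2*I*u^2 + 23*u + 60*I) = (u^2 + u*(7 - 4*I) - 28*I)/(u^2 + 7*I*u - 12)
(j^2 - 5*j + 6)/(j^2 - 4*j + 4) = (j - 3)/(j - 2)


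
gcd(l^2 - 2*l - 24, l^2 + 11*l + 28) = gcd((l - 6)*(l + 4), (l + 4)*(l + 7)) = l + 4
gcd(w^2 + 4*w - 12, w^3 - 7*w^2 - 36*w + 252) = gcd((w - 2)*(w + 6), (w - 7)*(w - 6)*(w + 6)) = w + 6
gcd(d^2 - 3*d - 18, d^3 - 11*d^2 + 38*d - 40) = 1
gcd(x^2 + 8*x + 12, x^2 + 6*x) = x + 6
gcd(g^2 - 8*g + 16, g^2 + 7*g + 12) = 1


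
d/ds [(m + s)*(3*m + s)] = 4*m + 2*s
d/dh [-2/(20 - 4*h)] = -1/(2*(h - 5)^2)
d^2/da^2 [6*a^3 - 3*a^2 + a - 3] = 36*a - 6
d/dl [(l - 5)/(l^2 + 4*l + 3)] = (l^2 + 4*l - 2*(l - 5)*(l + 2) + 3)/(l^2 + 4*l + 3)^2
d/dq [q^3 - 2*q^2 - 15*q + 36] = 3*q^2 - 4*q - 15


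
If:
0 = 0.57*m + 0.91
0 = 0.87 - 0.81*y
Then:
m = -1.60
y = 1.07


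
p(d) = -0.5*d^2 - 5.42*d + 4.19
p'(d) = -1.0*d - 5.42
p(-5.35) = 18.88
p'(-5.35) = -0.07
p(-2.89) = 15.68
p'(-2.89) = -2.53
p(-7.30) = 17.11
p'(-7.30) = 1.88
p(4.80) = -33.35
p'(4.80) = -10.22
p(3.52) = -21.08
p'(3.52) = -8.94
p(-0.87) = 8.53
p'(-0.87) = -4.55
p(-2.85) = 15.58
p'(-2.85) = -2.57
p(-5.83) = 18.79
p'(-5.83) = 0.41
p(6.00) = -46.33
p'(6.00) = -11.42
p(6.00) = -46.33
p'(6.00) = -11.42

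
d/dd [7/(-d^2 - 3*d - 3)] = 7*(2*d + 3)/(d^2 + 3*d + 3)^2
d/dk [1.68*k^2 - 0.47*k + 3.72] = 3.36*k - 0.47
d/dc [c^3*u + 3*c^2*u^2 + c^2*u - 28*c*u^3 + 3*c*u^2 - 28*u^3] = u*(3*c^2 + 6*c*u + 2*c - 28*u^2 + 3*u)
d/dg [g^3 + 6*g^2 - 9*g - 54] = 3*g^2 + 12*g - 9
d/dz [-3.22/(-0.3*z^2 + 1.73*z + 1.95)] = (5.5706 - 1.932*z)/(-0.3*z^2 + 1.73*z + 1.95)^2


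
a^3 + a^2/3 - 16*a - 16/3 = (a - 4)*(a + 1/3)*(a + 4)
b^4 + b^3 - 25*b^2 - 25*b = b*(b - 5)*(b + 1)*(b + 5)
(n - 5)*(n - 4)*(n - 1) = n^3 - 10*n^2 + 29*n - 20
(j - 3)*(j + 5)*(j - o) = j^3 - j^2*o + 2*j^2 - 2*j*o - 15*j + 15*o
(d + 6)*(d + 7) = d^2 + 13*d + 42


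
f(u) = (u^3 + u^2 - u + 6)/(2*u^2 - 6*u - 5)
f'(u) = (6 - 4*u)*(u^3 + u^2 - u + 6)/(2*u^2 - 6*u - 5)^2 + (3*u^2 + 2*u - 1)/(2*u^2 - 6*u - 5)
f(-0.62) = -13.24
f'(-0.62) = 221.68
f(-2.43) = -0.00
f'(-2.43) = 0.55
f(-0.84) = 4.79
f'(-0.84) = 30.51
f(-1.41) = 0.89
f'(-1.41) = 1.68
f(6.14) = 8.02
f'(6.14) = -0.73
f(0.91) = -0.76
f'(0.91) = -0.17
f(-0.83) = 5.12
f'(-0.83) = 34.68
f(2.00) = -1.78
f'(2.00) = -2.06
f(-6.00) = -1.63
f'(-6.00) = 0.45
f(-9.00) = -3.00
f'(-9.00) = 0.46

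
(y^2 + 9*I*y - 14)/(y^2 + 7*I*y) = (y + 2*I)/y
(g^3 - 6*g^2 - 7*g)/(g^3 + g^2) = (g - 7)/g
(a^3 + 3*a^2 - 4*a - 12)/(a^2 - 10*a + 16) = (a^2 + 5*a + 6)/(a - 8)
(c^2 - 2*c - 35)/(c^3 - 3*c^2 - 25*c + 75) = (c - 7)/(c^2 - 8*c + 15)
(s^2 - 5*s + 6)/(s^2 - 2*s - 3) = (s - 2)/(s + 1)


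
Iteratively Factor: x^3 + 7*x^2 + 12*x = (x)*(x^2 + 7*x + 12) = x*(x + 4)*(x + 3)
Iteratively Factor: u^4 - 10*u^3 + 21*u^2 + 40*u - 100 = (u - 5)*(u^3 - 5*u^2 - 4*u + 20) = (u - 5)*(u - 2)*(u^2 - 3*u - 10) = (u - 5)*(u - 2)*(u + 2)*(u - 5)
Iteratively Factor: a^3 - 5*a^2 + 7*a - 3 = (a - 1)*(a^2 - 4*a + 3) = (a - 3)*(a - 1)*(a - 1)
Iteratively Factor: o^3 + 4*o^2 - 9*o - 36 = (o + 4)*(o^2 - 9) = (o - 3)*(o + 4)*(o + 3)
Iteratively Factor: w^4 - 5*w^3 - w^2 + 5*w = (w + 1)*(w^3 - 6*w^2 + 5*w) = (w - 5)*(w + 1)*(w^2 - w) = (w - 5)*(w - 1)*(w + 1)*(w)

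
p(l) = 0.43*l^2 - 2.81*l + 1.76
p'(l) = 0.86*l - 2.81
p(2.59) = -2.63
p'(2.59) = -0.58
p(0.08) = 1.54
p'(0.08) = -2.74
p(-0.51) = 3.30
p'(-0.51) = -3.25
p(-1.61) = 7.40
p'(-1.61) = -4.19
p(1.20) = -0.99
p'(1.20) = -1.78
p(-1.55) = 7.15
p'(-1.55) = -4.14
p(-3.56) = 17.21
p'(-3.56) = -5.87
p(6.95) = 3.00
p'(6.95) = 3.17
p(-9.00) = 61.88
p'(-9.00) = -10.55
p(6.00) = 0.38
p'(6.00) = 2.35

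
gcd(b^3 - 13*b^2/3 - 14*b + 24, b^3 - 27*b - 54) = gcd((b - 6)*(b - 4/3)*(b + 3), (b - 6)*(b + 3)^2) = b^2 - 3*b - 18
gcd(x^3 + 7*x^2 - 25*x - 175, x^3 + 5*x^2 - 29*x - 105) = x^2 + 2*x - 35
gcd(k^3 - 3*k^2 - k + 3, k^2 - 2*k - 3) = k^2 - 2*k - 3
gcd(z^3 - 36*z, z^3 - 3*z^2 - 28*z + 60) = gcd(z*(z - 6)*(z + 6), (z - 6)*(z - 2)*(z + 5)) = z - 6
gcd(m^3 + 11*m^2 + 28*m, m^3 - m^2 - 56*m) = m^2 + 7*m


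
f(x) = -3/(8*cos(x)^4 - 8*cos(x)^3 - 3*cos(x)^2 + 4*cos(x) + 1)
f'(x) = -3*(32*sin(x)*cos(x)^3 - 24*sin(x)*cos(x)^2 - 6*sin(x)*cos(x) + 4*sin(x))/(8*cos(x)^4 - 8*cos(x)^3 - 3*cos(x)^2 + 4*cos(x) + 1)^2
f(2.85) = -0.37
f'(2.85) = 0.52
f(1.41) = -1.95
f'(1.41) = -3.21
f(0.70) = -2.05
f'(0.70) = 0.28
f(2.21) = -11.64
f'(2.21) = 281.06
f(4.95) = -1.77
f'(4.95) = 1.70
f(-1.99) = 8.19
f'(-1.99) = 6.30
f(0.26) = -1.65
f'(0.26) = -1.09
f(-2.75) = -0.44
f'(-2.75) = -0.87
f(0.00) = -1.50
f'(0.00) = 0.00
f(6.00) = -1.67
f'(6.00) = 1.16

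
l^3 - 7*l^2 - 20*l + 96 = (l - 8)*(l - 3)*(l + 4)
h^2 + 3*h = h*(h + 3)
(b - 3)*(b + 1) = b^2 - 2*b - 3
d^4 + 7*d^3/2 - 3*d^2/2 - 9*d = d*(d - 3/2)*(d + 2)*(d + 3)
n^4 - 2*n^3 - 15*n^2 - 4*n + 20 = (n - 5)*(n - 1)*(n + 2)^2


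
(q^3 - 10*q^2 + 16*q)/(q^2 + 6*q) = (q^2 - 10*q + 16)/(q + 6)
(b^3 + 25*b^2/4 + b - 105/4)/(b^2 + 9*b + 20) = (4*b^2 + 5*b - 21)/(4*(b + 4))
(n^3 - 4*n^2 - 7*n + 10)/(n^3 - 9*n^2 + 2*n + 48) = (n^2 - 6*n + 5)/(n^2 - 11*n + 24)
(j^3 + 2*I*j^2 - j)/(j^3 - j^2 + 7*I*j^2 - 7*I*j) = (j^2 + 2*I*j - 1)/(j^2 - j + 7*I*j - 7*I)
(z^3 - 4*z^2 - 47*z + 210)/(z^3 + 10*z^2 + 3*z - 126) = (z^2 - 11*z + 30)/(z^2 + 3*z - 18)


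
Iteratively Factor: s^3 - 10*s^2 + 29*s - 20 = (s - 4)*(s^2 - 6*s + 5) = (s - 4)*(s - 1)*(s - 5)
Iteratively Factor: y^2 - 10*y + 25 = (y - 5)*(y - 5)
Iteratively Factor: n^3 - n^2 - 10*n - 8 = (n + 2)*(n^2 - 3*n - 4) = (n - 4)*(n + 2)*(n + 1)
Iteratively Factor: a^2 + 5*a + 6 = (a + 3)*(a + 2)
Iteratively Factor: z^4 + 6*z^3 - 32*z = (z + 4)*(z^3 + 2*z^2 - 8*z) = (z - 2)*(z + 4)*(z^2 + 4*z) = z*(z - 2)*(z + 4)*(z + 4)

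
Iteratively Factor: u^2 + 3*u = (u + 3)*(u)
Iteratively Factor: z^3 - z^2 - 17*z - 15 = (z + 3)*(z^2 - 4*z - 5) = (z - 5)*(z + 3)*(z + 1)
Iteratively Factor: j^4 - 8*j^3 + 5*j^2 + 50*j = (j - 5)*(j^3 - 3*j^2 - 10*j) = (j - 5)*(j + 2)*(j^2 - 5*j) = j*(j - 5)*(j + 2)*(j - 5)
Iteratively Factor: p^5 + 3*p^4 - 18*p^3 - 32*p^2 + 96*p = (p)*(p^4 + 3*p^3 - 18*p^2 - 32*p + 96) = p*(p + 4)*(p^3 - p^2 - 14*p + 24) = p*(p + 4)^2*(p^2 - 5*p + 6) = p*(p - 2)*(p + 4)^2*(p - 3)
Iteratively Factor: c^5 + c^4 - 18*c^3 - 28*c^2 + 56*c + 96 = (c - 2)*(c^4 + 3*c^3 - 12*c^2 - 52*c - 48) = (c - 4)*(c - 2)*(c^3 + 7*c^2 + 16*c + 12) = (c - 4)*(c - 2)*(c + 2)*(c^2 + 5*c + 6) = (c - 4)*(c - 2)*(c + 2)^2*(c + 3)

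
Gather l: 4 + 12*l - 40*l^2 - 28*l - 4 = -40*l^2 - 16*l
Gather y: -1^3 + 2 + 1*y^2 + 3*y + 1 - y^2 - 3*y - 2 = 0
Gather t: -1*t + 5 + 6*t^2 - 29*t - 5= 6*t^2 - 30*t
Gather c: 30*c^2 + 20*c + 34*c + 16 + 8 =30*c^2 + 54*c + 24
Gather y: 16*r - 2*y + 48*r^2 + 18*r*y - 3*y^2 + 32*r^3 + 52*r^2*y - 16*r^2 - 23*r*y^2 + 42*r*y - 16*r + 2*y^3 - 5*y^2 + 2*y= 32*r^3 + 32*r^2 + 2*y^3 + y^2*(-23*r - 8) + y*(52*r^2 + 60*r)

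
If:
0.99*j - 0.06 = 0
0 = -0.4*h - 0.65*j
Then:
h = -0.10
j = 0.06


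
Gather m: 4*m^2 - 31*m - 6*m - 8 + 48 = 4*m^2 - 37*m + 40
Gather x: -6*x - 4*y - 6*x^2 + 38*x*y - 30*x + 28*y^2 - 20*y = -6*x^2 + x*(38*y - 36) + 28*y^2 - 24*y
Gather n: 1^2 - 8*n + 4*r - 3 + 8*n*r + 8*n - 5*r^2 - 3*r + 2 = 8*n*r - 5*r^2 + r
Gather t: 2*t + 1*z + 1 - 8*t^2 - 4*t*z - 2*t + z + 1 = -8*t^2 - 4*t*z + 2*z + 2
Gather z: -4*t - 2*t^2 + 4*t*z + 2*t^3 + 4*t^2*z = 2*t^3 - 2*t^2 - 4*t + z*(4*t^2 + 4*t)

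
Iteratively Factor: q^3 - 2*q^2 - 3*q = (q)*(q^2 - 2*q - 3) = q*(q + 1)*(q - 3)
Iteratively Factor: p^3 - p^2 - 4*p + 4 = (p + 2)*(p^2 - 3*p + 2) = (p - 1)*(p + 2)*(p - 2)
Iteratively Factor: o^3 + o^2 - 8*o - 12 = (o + 2)*(o^2 - o - 6) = (o - 3)*(o + 2)*(o + 2)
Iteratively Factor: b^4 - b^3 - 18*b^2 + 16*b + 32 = (b - 4)*(b^3 + 3*b^2 - 6*b - 8) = (b - 4)*(b - 2)*(b^2 + 5*b + 4) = (b - 4)*(b - 2)*(b + 1)*(b + 4)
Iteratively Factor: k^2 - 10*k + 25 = (k - 5)*(k - 5)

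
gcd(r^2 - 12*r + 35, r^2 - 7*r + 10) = r - 5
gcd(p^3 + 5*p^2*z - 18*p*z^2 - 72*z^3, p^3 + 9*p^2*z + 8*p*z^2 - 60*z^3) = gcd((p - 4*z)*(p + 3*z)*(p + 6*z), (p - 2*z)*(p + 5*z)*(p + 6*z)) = p + 6*z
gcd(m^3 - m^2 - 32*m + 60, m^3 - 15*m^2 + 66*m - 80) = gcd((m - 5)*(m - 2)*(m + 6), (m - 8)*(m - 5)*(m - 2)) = m^2 - 7*m + 10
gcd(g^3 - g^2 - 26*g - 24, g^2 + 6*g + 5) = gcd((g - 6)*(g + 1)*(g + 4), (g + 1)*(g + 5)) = g + 1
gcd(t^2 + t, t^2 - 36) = 1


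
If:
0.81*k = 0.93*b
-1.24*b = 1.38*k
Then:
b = 0.00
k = 0.00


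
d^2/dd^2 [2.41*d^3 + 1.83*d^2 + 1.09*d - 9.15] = 14.46*d + 3.66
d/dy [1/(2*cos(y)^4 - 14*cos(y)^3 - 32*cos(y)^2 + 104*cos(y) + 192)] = (-4*sin(y)^2 - 29*cos(y) + 30)*sin(y)/(2*(cos(y) - 8)^2*(cos(y) - 3)^2*(cos(y) + 2)^3)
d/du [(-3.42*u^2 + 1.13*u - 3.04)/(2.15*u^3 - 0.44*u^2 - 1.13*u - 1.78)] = (7.353*u^4 - 4.859*u^3 + 23.9698*u^2 + 9.5*u - 5.4466)/(4.6225*u^6 - 1.892*u^5 - 4.6654*u^4 - 6.6596*u^3 + 2.8433*u^2 + 4.0228*u + 3.1684)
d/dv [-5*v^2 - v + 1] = -10*v - 1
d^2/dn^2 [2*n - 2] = 0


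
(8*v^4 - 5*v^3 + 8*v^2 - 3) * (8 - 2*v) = -16*v^5 + 74*v^4 - 56*v^3 + 64*v^2 + 6*v - 24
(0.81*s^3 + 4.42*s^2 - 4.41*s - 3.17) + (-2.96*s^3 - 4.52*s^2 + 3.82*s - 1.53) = -2.15*s^3 - 0.0999999999999996*s^2 - 0.59*s - 4.7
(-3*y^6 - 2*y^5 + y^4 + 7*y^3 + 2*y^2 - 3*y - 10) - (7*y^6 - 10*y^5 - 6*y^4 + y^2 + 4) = -10*y^6 + 8*y^5 + 7*y^4 + 7*y^3 + y^2 - 3*y - 14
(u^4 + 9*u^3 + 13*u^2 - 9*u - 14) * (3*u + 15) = 3*u^5 + 42*u^4 + 174*u^3 + 168*u^2 - 177*u - 210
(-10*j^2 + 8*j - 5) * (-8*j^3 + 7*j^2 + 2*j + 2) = 80*j^5 - 134*j^4 + 76*j^3 - 39*j^2 + 6*j - 10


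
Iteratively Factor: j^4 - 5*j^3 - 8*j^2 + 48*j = (j)*(j^3 - 5*j^2 - 8*j + 48) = j*(j + 3)*(j^2 - 8*j + 16) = j*(j - 4)*(j + 3)*(j - 4)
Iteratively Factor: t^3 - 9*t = (t)*(t^2 - 9) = t*(t - 3)*(t + 3)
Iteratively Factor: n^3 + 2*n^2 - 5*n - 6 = (n + 1)*(n^2 + n - 6) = (n + 1)*(n + 3)*(n - 2)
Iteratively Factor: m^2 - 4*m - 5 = (m - 5)*(m + 1)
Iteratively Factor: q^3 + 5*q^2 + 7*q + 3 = (q + 1)*(q^2 + 4*q + 3) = (q + 1)*(q + 3)*(q + 1)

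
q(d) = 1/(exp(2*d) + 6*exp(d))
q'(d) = (-2*exp(2*d) - 6*exp(d))/(exp(2*d) + 6*exp(d))^2 = 2*(-exp(d) - 3)*exp(-d)/(exp(d) + 6)^2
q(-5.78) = 53.93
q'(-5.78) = -53.96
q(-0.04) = 0.15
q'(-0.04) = -0.17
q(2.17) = 0.01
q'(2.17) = -0.01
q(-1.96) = 1.16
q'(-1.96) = -1.18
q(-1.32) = 0.60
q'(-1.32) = -0.62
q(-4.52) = 15.28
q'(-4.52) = -15.31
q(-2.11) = 1.35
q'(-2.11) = -1.37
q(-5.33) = 34.38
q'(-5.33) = -34.41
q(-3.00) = 3.32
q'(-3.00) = -3.35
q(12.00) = 0.00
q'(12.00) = 0.00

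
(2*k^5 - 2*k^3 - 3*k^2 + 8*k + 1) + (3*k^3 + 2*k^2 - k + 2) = 2*k^5 + k^3 - k^2 + 7*k + 3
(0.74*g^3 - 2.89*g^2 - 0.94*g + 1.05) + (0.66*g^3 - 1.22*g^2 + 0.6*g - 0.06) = 1.4*g^3 - 4.11*g^2 - 0.34*g + 0.99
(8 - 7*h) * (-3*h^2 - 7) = 21*h^3 - 24*h^2 + 49*h - 56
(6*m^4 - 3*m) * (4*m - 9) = 24*m^5 - 54*m^4 - 12*m^2 + 27*m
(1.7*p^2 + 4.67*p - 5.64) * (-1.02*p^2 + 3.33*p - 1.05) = -1.734*p^4 + 0.8976*p^3 + 19.5189*p^2 - 23.6847*p + 5.922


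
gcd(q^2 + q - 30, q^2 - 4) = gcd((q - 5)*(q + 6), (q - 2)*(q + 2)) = 1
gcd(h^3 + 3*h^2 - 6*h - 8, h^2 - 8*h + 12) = h - 2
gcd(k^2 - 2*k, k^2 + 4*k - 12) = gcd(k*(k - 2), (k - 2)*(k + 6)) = k - 2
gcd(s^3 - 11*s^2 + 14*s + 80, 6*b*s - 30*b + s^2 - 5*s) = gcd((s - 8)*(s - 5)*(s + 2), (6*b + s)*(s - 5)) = s - 5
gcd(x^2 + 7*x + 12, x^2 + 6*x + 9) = x + 3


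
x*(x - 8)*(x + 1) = x^3 - 7*x^2 - 8*x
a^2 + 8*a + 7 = (a + 1)*(a + 7)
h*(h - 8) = h^2 - 8*h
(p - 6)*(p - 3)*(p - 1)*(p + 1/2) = p^4 - 19*p^3/2 + 22*p^2 - 9*p/2 - 9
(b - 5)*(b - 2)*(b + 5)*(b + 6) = b^4 + 4*b^3 - 37*b^2 - 100*b + 300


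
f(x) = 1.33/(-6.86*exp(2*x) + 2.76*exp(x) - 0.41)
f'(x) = 1.33*(13.72*exp(2*x) - 2.76*exp(x))/(-6.86*exp(2*x) + 2.76*exp(x) - 0.41)^2 = (18.2476*exp(x) - 3.6708)*exp(x)/(6.86*exp(2*x) - 2.76*exp(x) + 0.41)^2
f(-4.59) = -3.48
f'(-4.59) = -0.24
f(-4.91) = -3.41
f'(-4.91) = -0.17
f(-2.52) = -5.72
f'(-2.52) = -3.28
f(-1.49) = -9.75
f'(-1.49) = 5.35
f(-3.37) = -4.12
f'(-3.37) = -1.00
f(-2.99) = -4.61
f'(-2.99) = -1.66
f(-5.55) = -3.33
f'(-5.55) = -0.09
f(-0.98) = -3.91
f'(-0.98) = 10.29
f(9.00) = 0.00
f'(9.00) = 0.00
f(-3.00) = -4.59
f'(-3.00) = -1.64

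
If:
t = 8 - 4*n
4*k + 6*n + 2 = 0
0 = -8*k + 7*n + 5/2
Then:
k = 1/76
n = -13/38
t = 178/19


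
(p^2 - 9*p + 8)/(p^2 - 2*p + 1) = (p - 8)/(p - 1)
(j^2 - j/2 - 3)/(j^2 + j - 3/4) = 2*(j - 2)/(2*j - 1)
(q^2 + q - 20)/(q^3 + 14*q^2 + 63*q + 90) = (q - 4)/(q^2 + 9*q + 18)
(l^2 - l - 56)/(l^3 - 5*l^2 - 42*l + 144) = (l + 7)/(l^2 + 3*l - 18)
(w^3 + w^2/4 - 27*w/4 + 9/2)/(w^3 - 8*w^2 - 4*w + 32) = (4*w^2 + 9*w - 9)/(4*(w^2 - 6*w - 16))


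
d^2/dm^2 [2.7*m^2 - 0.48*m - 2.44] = 5.40000000000000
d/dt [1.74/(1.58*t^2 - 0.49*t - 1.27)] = (0.8526 - 5.4984*t)/(-1.58*t^2 + 0.49*t + 1.27)^2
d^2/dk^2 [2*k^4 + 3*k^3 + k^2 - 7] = 24*k^2 + 18*k + 2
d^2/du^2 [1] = 0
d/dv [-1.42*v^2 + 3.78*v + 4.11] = 3.78 - 2.84*v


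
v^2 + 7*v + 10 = (v + 2)*(v + 5)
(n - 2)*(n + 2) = n^2 - 4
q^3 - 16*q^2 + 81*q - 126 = (q - 7)*(q - 6)*(q - 3)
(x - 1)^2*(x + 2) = x^3 - 3*x + 2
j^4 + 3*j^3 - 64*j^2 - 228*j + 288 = (j - 8)*(j - 1)*(j + 6)^2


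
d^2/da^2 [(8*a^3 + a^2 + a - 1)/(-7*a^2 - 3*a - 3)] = 4*(34*a^3 - 3*a^2 - 45*a - 6)/(343*a^6 + 441*a^5 + 630*a^4 + 405*a^3 + 270*a^2 + 81*a + 27)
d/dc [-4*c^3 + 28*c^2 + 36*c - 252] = -12*c^2 + 56*c + 36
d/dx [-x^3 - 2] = -3*x^2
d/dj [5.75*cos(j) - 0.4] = -5.75*sin(j)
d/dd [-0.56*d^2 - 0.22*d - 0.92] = -1.12*d - 0.22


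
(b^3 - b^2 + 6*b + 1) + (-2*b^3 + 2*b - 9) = -b^3 - b^2 + 8*b - 8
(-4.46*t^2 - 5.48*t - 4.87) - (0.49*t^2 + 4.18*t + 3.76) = -4.95*t^2 - 9.66*t - 8.63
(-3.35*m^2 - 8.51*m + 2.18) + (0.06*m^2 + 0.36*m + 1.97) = -3.29*m^2 - 8.15*m + 4.15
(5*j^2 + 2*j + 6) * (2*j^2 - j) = 10*j^4 - j^3 + 10*j^2 - 6*j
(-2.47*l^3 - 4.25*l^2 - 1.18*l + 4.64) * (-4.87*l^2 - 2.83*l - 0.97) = 12.0289*l^5 + 27.6876*l^4 + 20.17*l^3 - 15.1349*l^2 - 11.9866*l - 4.5008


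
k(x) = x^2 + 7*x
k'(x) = 2*x + 7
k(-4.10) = -11.89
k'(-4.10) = -1.20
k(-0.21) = -1.43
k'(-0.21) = 6.58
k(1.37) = 11.47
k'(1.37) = 9.74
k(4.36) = 49.53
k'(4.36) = 15.72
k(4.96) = 59.32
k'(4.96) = 16.92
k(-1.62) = -8.72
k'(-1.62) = 3.76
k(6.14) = 80.68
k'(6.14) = 19.28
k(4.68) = 54.66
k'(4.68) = 16.36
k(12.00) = 228.00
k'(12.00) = 31.00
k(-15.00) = 120.00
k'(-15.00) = -23.00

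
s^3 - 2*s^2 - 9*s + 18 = (s - 3)*(s - 2)*(s + 3)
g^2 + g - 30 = (g - 5)*(g + 6)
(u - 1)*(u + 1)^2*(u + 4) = u^4 + 5*u^3 + 3*u^2 - 5*u - 4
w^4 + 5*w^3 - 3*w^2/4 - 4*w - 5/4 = (w - 1)*(w + 1/2)^2*(w + 5)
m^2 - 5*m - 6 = (m - 6)*(m + 1)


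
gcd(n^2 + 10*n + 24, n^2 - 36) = n + 6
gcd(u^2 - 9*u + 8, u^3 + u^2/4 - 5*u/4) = u - 1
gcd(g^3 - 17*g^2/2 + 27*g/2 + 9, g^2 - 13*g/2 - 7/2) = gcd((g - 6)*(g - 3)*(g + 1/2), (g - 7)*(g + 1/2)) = g + 1/2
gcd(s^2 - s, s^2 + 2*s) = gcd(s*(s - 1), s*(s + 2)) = s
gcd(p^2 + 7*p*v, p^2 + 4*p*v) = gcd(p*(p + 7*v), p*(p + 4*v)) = p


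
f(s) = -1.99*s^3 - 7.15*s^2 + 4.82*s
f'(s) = -5.97*s^2 - 14.3*s + 4.82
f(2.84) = -89.56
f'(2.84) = -83.94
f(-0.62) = -5.26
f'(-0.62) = 11.39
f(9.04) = -2010.88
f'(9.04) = -612.33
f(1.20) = -7.95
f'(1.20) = -20.94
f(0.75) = -1.25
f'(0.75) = -9.26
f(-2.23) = -24.24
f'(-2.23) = 7.02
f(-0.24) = -1.54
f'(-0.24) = 7.91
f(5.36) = -486.02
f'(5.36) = -243.34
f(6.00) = -658.32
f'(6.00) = -295.90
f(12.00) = -4410.48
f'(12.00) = -1026.46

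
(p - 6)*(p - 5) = p^2 - 11*p + 30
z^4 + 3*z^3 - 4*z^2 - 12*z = z*(z - 2)*(z + 2)*(z + 3)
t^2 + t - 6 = (t - 2)*(t + 3)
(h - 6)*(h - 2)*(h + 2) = h^3 - 6*h^2 - 4*h + 24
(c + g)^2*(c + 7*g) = c^3 + 9*c^2*g + 15*c*g^2 + 7*g^3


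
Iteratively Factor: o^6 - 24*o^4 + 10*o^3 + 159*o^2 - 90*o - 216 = (o + 1)*(o^5 - o^4 - 23*o^3 + 33*o^2 + 126*o - 216) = (o + 1)*(o + 4)*(o^4 - 5*o^3 - 3*o^2 + 45*o - 54) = (o - 3)*(o + 1)*(o + 4)*(o^3 - 2*o^2 - 9*o + 18) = (o - 3)*(o - 2)*(o + 1)*(o + 4)*(o^2 - 9) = (o - 3)^2*(o - 2)*(o + 1)*(o + 4)*(o + 3)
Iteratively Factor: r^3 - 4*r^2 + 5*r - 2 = (r - 2)*(r^2 - 2*r + 1) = (r - 2)*(r - 1)*(r - 1)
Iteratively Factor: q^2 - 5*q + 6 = (q - 2)*(q - 3)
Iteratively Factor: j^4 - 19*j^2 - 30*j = (j + 3)*(j^3 - 3*j^2 - 10*j) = (j - 5)*(j + 3)*(j^2 + 2*j) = j*(j - 5)*(j + 3)*(j + 2)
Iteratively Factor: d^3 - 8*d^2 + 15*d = (d)*(d^2 - 8*d + 15) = d*(d - 5)*(d - 3)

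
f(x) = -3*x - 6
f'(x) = -3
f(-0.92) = -3.24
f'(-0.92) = -3.00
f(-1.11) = -2.67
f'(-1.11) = -3.00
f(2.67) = -14.01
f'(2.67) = -3.00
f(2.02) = -12.06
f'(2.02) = -3.00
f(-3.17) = 3.51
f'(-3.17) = -3.00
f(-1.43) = -1.71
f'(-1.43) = -3.00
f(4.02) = -18.06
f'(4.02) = -3.00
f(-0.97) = -3.09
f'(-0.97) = -3.00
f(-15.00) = 39.00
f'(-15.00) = -3.00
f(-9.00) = 21.00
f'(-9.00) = -3.00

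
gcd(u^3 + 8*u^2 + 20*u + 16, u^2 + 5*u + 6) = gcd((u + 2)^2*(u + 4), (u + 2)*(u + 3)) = u + 2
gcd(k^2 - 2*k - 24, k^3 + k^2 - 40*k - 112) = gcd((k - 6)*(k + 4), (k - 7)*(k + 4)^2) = k + 4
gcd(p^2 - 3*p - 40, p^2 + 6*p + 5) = p + 5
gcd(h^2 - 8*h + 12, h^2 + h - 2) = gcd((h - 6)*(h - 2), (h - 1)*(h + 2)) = 1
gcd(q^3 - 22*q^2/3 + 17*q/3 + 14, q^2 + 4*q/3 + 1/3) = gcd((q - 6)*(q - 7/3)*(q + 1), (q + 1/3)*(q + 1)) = q + 1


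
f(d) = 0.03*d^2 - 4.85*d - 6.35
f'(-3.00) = -5.03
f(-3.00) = 8.47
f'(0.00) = -4.85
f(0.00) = -6.35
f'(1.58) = -4.76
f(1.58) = -13.94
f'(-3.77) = -5.08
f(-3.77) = 12.36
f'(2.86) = -4.68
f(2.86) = -19.98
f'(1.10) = -4.78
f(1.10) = -11.65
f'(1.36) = -4.77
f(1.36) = -12.89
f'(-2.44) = -5.00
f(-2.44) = 5.66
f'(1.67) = -4.75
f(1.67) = -14.37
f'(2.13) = -4.72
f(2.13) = -16.54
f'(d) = 0.06*d - 4.85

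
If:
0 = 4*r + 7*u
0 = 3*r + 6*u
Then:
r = 0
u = 0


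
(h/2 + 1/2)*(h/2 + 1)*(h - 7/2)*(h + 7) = h^4/4 + 13*h^3/8 - 3*h^2 - 133*h/8 - 49/4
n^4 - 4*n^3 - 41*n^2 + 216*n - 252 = (n - 6)*(n - 3)*(n - 2)*(n + 7)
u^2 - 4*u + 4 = (u - 2)^2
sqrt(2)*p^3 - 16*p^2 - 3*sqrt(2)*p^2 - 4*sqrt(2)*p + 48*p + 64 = (p - 4)*(p - 8*sqrt(2))*(sqrt(2)*p + sqrt(2))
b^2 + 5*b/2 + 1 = (b + 1/2)*(b + 2)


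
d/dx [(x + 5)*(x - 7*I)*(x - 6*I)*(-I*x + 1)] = -4*I*x^3 + x^2*(-36 - 15*I) + x*(-120 + 58*I) - 42 + 145*I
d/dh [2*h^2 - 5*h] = 4*h - 5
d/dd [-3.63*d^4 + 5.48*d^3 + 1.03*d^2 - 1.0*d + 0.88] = -14.52*d^3 + 16.44*d^2 + 2.06*d - 1.0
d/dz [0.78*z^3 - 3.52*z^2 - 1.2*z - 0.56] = 2.34*z^2 - 7.04*z - 1.2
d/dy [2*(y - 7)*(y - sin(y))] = 2*y + 2*(7 - y)*(cos(y) - 1) - 2*sin(y)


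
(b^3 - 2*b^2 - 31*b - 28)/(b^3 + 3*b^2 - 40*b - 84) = (b^3 - 2*b^2 - 31*b - 28)/(b^3 + 3*b^2 - 40*b - 84)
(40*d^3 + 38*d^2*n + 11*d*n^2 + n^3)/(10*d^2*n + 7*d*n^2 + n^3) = (4*d + n)/n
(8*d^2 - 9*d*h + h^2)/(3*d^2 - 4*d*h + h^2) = (8*d - h)/(3*d - h)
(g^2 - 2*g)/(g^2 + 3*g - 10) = g/(g + 5)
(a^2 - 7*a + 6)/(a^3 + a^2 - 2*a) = (a - 6)/(a*(a + 2))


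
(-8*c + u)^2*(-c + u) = -64*c^3 + 80*c^2*u - 17*c*u^2 + u^3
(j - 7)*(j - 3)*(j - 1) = j^3 - 11*j^2 + 31*j - 21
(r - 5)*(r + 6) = r^2 + r - 30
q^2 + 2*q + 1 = (q + 1)^2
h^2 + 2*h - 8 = (h - 2)*(h + 4)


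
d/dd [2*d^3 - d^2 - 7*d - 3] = 6*d^2 - 2*d - 7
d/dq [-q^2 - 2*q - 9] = -2*q - 2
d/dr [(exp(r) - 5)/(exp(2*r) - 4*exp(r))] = (-exp(2*r) + 10*exp(r) - 20)*exp(-r)/(exp(2*r) - 8*exp(r) + 16)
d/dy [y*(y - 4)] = 2*y - 4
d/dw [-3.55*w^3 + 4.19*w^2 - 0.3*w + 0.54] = -10.65*w^2 + 8.38*w - 0.3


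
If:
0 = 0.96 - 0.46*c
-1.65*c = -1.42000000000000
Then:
No Solution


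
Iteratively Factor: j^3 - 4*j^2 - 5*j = (j + 1)*(j^2 - 5*j) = (j - 5)*(j + 1)*(j)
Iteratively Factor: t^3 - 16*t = (t - 4)*(t^2 + 4*t) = t*(t - 4)*(t + 4)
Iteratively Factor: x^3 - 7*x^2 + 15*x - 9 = (x - 1)*(x^2 - 6*x + 9) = (x - 3)*(x - 1)*(x - 3)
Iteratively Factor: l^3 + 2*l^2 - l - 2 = (l - 1)*(l^2 + 3*l + 2) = (l - 1)*(l + 1)*(l + 2)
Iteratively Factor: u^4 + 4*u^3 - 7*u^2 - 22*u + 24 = (u - 2)*(u^3 + 6*u^2 + 5*u - 12) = (u - 2)*(u + 4)*(u^2 + 2*u - 3) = (u - 2)*(u + 3)*(u + 4)*(u - 1)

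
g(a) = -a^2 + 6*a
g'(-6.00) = 18.00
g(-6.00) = -72.00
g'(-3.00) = 12.00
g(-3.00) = -27.00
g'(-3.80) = 13.60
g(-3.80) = -37.24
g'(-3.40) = 12.80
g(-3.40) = -31.96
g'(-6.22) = 18.44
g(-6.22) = -76.01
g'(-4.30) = 14.60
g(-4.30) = -44.29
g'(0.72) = 4.56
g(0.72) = 3.80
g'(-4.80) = 15.60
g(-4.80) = -51.84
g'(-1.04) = 8.08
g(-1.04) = -7.32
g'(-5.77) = 17.54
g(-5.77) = -67.91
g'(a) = 6 - 2*a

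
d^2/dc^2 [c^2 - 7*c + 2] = 2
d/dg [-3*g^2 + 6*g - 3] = 6 - 6*g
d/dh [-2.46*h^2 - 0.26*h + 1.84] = -4.92*h - 0.26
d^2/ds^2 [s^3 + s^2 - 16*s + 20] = 6*s + 2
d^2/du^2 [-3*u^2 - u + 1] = -6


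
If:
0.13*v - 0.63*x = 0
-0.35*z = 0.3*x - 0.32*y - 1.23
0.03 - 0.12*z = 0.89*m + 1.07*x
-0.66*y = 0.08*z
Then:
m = 1.42323232323232*z - 4.89550561797753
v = 19.8692307692308 - 6.28041958041958*z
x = 4.1 - 1.2959595959596*z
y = -0.121212121212121*z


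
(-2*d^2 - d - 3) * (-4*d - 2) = 8*d^3 + 8*d^2 + 14*d + 6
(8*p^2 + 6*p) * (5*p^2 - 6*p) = 40*p^4 - 18*p^3 - 36*p^2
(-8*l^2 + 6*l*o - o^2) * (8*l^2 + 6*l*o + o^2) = -64*l^4 + 20*l^2*o^2 - o^4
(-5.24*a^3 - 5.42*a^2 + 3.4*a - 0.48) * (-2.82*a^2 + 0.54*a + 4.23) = 14.7768*a^5 + 12.4548*a^4 - 34.68*a^3 - 19.737*a^2 + 14.1228*a - 2.0304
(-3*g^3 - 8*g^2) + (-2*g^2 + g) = -3*g^3 - 10*g^2 + g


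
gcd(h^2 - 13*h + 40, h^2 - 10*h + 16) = h - 8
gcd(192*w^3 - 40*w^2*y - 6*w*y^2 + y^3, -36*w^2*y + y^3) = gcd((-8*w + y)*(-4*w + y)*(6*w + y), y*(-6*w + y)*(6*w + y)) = 6*w + y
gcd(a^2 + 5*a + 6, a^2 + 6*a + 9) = a + 3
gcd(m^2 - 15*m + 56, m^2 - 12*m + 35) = m - 7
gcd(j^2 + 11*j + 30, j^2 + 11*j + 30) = j^2 + 11*j + 30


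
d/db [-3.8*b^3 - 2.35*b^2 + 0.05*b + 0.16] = -11.4*b^2 - 4.7*b + 0.05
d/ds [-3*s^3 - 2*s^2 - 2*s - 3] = -9*s^2 - 4*s - 2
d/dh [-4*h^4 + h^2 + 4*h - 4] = -16*h^3 + 2*h + 4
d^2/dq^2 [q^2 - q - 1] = 2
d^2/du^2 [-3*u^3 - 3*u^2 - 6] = -18*u - 6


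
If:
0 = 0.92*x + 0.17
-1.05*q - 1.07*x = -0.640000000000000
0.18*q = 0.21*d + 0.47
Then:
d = -1.55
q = 0.80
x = -0.18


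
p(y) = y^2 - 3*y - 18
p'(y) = 2*y - 3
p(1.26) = -20.19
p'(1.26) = -0.48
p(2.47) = -19.31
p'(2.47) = 1.94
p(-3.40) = 3.76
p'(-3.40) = -9.80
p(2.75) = -18.69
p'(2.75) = 2.50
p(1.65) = -20.23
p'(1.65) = 0.30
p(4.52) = -11.13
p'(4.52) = 6.04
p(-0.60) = -15.84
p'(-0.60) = -4.20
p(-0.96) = -14.20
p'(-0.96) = -4.92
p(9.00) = 36.00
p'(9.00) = 15.00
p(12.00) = 90.00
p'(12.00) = 21.00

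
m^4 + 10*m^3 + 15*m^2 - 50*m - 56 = (m - 2)*(m + 1)*(m + 4)*(m + 7)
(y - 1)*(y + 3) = y^2 + 2*y - 3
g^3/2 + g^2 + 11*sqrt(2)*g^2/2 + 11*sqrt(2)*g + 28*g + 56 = (g/2 + 1)*(g + 4*sqrt(2))*(g + 7*sqrt(2))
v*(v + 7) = v^2 + 7*v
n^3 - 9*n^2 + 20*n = n*(n - 5)*(n - 4)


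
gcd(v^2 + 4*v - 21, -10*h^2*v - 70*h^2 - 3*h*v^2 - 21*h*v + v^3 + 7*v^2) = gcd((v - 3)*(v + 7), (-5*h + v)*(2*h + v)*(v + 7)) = v + 7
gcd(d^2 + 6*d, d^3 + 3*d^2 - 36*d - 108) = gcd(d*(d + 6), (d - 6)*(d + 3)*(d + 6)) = d + 6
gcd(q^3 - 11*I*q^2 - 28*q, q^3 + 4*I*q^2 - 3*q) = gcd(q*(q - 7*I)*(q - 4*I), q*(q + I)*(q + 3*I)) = q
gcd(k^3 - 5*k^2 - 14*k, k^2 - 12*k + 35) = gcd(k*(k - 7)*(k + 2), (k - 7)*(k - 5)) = k - 7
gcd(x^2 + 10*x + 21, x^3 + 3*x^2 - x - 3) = x + 3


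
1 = 1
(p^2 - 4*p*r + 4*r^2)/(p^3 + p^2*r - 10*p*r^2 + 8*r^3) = (p - 2*r)/(p^2 + 3*p*r - 4*r^2)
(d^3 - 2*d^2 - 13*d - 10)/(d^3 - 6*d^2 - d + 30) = (d + 1)/(d - 3)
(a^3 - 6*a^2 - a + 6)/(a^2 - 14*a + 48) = (a^2 - 1)/(a - 8)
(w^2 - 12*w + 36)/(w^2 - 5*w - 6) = (w - 6)/(w + 1)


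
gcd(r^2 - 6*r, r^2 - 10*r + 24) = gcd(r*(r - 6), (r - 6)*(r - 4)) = r - 6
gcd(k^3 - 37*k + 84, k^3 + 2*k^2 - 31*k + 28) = k^2 + 3*k - 28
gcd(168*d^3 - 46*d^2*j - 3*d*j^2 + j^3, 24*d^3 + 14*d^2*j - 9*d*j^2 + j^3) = 24*d^2 - 10*d*j + j^2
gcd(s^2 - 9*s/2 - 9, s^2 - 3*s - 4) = 1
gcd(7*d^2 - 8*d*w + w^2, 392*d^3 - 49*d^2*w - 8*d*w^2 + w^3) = -7*d + w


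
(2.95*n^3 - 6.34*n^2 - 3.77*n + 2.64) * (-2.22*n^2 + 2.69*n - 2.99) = -6.549*n^5 + 22.0103*n^4 - 17.5057*n^3 + 2.9545*n^2 + 18.3739*n - 7.8936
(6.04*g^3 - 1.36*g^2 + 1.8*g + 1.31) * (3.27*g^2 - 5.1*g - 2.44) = 19.7508*g^5 - 35.2512*g^4 - 1.9156*g^3 - 1.5779*g^2 - 11.073*g - 3.1964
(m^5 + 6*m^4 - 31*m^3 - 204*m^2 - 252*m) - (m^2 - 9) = m^5 + 6*m^4 - 31*m^3 - 205*m^2 - 252*m + 9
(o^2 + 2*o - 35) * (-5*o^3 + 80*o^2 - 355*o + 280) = -5*o^5 + 70*o^4 - 20*o^3 - 3230*o^2 + 12985*o - 9800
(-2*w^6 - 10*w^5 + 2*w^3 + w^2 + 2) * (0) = 0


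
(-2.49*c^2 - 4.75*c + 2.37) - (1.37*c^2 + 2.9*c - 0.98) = -3.86*c^2 - 7.65*c + 3.35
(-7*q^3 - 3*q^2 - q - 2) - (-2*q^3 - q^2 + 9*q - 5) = -5*q^3 - 2*q^2 - 10*q + 3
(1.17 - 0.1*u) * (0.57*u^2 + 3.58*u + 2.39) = -0.057*u^3 + 0.3089*u^2 + 3.9496*u + 2.7963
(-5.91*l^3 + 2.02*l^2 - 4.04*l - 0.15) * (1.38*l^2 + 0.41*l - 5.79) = -8.1558*l^5 + 0.3645*l^4 + 29.4719*l^3 - 13.5592*l^2 + 23.3301*l + 0.8685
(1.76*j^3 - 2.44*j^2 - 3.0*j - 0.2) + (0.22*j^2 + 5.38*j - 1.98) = 1.76*j^3 - 2.22*j^2 + 2.38*j - 2.18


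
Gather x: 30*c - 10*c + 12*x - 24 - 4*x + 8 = 20*c + 8*x - 16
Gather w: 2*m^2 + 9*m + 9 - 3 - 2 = 2*m^2 + 9*m + 4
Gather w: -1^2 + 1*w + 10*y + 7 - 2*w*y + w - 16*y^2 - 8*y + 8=w*(2 - 2*y) - 16*y^2 + 2*y + 14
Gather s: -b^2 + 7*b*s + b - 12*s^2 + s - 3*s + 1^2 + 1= -b^2 + b - 12*s^2 + s*(7*b - 2) + 2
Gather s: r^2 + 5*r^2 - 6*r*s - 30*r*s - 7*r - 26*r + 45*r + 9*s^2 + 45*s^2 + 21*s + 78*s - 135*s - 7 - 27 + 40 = 6*r^2 + 12*r + 54*s^2 + s*(-36*r - 36) + 6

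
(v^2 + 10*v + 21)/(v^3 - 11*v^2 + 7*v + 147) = (v + 7)/(v^2 - 14*v + 49)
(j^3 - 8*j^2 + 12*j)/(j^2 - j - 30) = j*(j - 2)/(j + 5)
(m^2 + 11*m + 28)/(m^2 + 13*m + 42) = (m + 4)/(m + 6)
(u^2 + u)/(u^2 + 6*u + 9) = u*(u + 1)/(u^2 + 6*u + 9)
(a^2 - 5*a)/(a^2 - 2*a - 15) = a/(a + 3)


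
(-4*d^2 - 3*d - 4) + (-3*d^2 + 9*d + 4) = -7*d^2 + 6*d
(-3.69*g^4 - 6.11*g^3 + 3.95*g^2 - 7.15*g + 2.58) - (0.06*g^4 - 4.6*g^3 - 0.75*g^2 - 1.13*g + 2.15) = -3.75*g^4 - 1.51*g^3 + 4.7*g^2 - 6.02*g + 0.43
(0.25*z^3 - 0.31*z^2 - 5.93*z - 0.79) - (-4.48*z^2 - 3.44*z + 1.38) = 0.25*z^3 + 4.17*z^2 - 2.49*z - 2.17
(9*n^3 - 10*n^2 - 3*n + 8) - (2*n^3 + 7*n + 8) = 7*n^3 - 10*n^2 - 10*n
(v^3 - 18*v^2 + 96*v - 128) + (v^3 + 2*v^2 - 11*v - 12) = 2*v^3 - 16*v^2 + 85*v - 140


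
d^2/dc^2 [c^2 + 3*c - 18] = 2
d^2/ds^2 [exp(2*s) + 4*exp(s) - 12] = 4*(exp(s) + 1)*exp(s)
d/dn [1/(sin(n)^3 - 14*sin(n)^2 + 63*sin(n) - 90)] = (-3*sin(n)^2 + 28*sin(n) - 63)*cos(n)/(sin(n)^3 - 14*sin(n)^2 + 63*sin(n) - 90)^2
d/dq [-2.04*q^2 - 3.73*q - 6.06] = -4.08*q - 3.73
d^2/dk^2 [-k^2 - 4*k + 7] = -2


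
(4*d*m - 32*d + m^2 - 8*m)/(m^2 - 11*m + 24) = (4*d + m)/(m - 3)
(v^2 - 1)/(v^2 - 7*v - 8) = (v - 1)/(v - 8)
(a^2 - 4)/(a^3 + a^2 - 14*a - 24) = (a - 2)/(a^2 - a - 12)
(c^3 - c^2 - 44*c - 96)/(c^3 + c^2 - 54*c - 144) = (c + 4)/(c + 6)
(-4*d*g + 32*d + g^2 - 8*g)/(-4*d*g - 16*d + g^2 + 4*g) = (g - 8)/(g + 4)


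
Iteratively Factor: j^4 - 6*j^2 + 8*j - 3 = (j - 1)*(j^3 + j^2 - 5*j + 3) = (j - 1)^2*(j^2 + 2*j - 3) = (j - 1)^3*(j + 3)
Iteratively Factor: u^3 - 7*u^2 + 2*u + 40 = (u - 4)*(u^2 - 3*u - 10) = (u - 5)*(u - 4)*(u + 2)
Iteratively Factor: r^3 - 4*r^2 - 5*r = (r)*(r^2 - 4*r - 5) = r*(r - 5)*(r + 1)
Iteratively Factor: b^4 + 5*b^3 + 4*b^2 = (b + 1)*(b^3 + 4*b^2) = (b + 1)*(b + 4)*(b^2) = b*(b + 1)*(b + 4)*(b)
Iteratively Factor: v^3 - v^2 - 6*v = (v - 3)*(v^2 + 2*v) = v*(v - 3)*(v + 2)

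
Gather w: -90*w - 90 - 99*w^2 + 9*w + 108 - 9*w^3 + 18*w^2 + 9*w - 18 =-9*w^3 - 81*w^2 - 72*w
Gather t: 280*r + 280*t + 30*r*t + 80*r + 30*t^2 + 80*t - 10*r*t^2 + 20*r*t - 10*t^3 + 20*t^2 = 360*r - 10*t^3 + t^2*(50 - 10*r) + t*(50*r + 360)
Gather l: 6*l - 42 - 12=6*l - 54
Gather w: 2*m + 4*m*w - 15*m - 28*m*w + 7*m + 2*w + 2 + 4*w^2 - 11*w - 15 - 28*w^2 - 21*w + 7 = -6*m - 24*w^2 + w*(-24*m - 30) - 6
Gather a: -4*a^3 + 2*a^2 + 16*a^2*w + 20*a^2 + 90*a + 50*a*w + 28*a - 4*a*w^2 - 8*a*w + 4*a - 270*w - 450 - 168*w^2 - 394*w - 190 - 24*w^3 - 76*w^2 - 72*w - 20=-4*a^3 + a^2*(16*w + 22) + a*(-4*w^2 + 42*w + 122) - 24*w^3 - 244*w^2 - 736*w - 660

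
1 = 1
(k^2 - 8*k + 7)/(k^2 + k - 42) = (k^2 - 8*k + 7)/(k^2 + k - 42)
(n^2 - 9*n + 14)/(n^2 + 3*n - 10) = (n - 7)/(n + 5)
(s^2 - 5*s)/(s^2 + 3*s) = (s - 5)/(s + 3)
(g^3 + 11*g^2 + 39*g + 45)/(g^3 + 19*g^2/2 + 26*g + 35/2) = 2*(g^2 + 6*g + 9)/(2*g^2 + 9*g + 7)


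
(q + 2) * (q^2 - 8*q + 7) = q^3 - 6*q^2 - 9*q + 14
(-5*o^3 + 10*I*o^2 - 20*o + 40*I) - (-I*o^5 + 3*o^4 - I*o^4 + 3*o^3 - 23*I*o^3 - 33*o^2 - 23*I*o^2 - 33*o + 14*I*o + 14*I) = I*o^5 - 3*o^4 + I*o^4 - 8*o^3 + 23*I*o^3 + 33*o^2 + 33*I*o^2 + 13*o - 14*I*o + 26*I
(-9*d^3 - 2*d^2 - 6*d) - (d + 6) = -9*d^3 - 2*d^2 - 7*d - 6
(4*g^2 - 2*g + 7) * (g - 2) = 4*g^3 - 10*g^2 + 11*g - 14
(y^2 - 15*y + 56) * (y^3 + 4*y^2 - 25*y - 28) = y^5 - 11*y^4 - 29*y^3 + 571*y^2 - 980*y - 1568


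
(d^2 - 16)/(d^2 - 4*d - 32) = (d - 4)/(d - 8)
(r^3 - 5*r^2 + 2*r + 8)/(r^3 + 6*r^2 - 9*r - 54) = (r^3 - 5*r^2 + 2*r + 8)/(r^3 + 6*r^2 - 9*r - 54)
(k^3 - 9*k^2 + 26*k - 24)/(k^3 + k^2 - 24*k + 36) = (k - 4)/(k + 6)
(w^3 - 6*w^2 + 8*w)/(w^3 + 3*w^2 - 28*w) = (w - 2)/(w + 7)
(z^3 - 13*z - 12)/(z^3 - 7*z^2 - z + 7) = (z^2 - z - 12)/(z^2 - 8*z + 7)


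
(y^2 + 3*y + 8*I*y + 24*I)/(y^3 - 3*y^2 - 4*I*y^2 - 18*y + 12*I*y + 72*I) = (y + 8*I)/(y^2 + y*(-6 - 4*I) + 24*I)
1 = 1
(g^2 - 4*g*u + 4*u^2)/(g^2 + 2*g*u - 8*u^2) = (g - 2*u)/(g + 4*u)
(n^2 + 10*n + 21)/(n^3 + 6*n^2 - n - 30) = (n + 7)/(n^2 + 3*n - 10)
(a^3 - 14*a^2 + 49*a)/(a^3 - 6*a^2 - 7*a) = (a - 7)/(a + 1)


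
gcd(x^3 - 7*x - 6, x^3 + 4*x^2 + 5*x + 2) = x^2 + 3*x + 2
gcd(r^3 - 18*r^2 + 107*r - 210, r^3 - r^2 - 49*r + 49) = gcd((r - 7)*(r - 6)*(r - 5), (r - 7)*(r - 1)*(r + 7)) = r - 7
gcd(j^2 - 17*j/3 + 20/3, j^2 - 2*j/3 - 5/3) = j - 5/3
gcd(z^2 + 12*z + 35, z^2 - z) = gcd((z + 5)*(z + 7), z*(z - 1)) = 1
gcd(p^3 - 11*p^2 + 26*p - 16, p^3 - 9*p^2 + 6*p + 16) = p^2 - 10*p + 16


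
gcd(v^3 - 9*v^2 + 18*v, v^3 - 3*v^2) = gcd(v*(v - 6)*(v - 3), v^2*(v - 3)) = v^2 - 3*v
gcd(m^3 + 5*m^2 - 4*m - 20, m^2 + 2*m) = m + 2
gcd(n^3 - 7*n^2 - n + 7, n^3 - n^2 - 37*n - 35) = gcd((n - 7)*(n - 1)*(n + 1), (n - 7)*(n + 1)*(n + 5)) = n^2 - 6*n - 7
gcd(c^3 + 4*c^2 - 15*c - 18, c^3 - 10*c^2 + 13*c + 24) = c^2 - 2*c - 3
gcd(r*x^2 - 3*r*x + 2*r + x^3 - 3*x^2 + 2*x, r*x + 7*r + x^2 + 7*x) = r + x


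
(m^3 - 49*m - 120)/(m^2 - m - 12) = (m^2 - 3*m - 40)/(m - 4)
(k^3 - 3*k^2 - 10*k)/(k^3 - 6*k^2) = (k^2 - 3*k - 10)/(k*(k - 6))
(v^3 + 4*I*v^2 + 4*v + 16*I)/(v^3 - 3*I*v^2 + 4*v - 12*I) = (v + 4*I)/(v - 3*I)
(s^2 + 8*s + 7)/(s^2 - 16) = (s^2 + 8*s + 7)/(s^2 - 16)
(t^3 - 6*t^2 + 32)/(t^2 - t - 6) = (t^2 - 8*t + 16)/(t - 3)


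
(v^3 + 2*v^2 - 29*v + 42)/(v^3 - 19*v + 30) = (v + 7)/(v + 5)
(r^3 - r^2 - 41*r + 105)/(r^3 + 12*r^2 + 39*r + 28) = (r^2 - 8*r + 15)/(r^2 + 5*r + 4)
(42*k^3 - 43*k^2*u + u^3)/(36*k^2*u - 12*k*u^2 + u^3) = (-7*k^2 + 6*k*u + u^2)/(u*(-6*k + u))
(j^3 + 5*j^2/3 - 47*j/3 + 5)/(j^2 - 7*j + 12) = (3*j^2 + 14*j - 5)/(3*(j - 4))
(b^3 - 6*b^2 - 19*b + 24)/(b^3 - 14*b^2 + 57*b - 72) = (b^2 + 2*b - 3)/(b^2 - 6*b + 9)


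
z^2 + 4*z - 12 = (z - 2)*(z + 6)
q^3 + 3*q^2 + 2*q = q*(q + 1)*(q + 2)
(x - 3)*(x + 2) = x^2 - x - 6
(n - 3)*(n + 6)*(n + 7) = n^3 + 10*n^2 + 3*n - 126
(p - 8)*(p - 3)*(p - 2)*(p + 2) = p^4 - 11*p^3 + 20*p^2 + 44*p - 96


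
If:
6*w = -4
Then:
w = -2/3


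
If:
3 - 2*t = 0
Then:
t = 3/2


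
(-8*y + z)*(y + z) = -8*y^2 - 7*y*z + z^2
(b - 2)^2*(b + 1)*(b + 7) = b^4 + 4*b^3 - 21*b^2 + 4*b + 28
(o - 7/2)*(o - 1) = o^2 - 9*o/2 + 7/2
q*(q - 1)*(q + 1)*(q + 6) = q^4 + 6*q^3 - q^2 - 6*q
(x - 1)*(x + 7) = x^2 + 6*x - 7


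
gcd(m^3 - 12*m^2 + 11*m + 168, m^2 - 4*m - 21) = m^2 - 4*m - 21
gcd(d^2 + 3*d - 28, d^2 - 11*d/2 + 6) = d - 4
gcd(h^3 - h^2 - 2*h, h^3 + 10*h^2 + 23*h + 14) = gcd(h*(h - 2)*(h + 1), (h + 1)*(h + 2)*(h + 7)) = h + 1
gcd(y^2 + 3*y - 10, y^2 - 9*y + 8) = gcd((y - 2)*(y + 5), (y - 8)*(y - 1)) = 1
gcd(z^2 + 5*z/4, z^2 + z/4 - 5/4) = z + 5/4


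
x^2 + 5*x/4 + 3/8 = (x + 1/2)*(x + 3/4)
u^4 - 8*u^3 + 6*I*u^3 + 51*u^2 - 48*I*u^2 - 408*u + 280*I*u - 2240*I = (u - 8)*(u - 7*I)*(u + 5*I)*(u + 8*I)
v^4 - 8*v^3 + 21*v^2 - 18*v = v*(v - 3)^2*(v - 2)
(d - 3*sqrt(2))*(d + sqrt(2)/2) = d^2 - 5*sqrt(2)*d/2 - 3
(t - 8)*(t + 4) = t^2 - 4*t - 32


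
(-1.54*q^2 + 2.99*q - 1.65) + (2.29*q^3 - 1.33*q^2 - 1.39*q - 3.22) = 2.29*q^3 - 2.87*q^2 + 1.6*q - 4.87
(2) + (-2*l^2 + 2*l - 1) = -2*l^2 + 2*l + 1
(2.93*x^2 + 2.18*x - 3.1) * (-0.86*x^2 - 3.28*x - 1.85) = -2.5198*x^4 - 11.4852*x^3 - 9.9049*x^2 + 6.135*x + 5.735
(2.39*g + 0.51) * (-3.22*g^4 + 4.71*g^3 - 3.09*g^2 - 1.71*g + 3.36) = -7.6958*g^5 + 9.6147*g^4 - 4.983*g^3 - 5.6628*g^2 + 7.1583*g + 1.7136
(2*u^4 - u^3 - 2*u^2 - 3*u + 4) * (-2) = -4*u^4 + 2*u^3 + 4*u^2 + 6*u - 8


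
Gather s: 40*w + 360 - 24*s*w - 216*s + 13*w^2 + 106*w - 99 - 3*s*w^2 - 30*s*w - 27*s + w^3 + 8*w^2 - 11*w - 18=s*(-3*w^2 - 54*w - 243) + w^3 + 21*w^2 + 135*w + 243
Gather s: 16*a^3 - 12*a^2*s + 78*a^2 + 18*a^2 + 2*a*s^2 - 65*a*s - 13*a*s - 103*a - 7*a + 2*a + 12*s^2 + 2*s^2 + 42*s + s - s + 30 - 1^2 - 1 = 16*a^3 + 96*a^2 - 108*a + s^2*(2*a + 14) + s*(-12*a^2 - 78*a + 42) + 28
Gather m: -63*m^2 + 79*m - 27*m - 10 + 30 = -63*m^2 + 52*m + 20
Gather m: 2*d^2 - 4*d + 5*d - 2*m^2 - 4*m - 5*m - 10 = 2*d^2 + d - 2*m^2 - 9*m - 10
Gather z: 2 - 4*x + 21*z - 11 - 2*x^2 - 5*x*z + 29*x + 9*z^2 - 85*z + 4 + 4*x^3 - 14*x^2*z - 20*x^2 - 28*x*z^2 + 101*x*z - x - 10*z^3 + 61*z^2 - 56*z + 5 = 4*x^3 - 22*x^2 + 24*x - 10*z^3 + z^2*(70 - 28*x) + z*(-14*x^2 + 96*x - 120)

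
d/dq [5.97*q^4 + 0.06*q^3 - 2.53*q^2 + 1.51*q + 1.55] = 23.88*q^3 + 0.18*q^2 - 5.06*q + 1.51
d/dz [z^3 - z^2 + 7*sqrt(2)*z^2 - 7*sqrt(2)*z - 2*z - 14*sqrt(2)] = 3*z^2 - 2*z + 14*sqrt(2)*z - 7*sqrt(2) - 2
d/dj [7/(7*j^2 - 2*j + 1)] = 14*(1 - 7*j)/(7*j^2 - 2*j + 1)^2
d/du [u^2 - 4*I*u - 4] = 2*u - 4*I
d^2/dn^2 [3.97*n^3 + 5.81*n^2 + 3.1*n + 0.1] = 23.82*n + 11.62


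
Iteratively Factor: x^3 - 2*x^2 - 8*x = (x - 4)*(x^2 + 2*x) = (x - 4)*(x + 2)*(x)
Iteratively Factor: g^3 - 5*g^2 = (g)*(g^2 - 5*g) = g^2*(g - 5)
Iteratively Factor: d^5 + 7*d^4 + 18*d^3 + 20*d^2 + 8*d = (d + 2)*(d^4 + 5*d^3 + 8*d^2 + 4*d) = d*(d + 2)*(d^3 + 5*d^2 + 8*d + 4) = d*(d + 2)^2*(d^2 + 3*d + 2) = d*(d + 2)^3*(d + 1)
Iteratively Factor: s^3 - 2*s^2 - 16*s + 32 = (s + 4)*(s^2 - 6*s + 8) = (s - 2)*(s + 4)*(s - 4)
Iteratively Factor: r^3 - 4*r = (r + 2)*(r^2 - 2*r) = (r - 2)*(r + 2)*(r)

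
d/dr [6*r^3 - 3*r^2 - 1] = 6*r*(3*r - 1)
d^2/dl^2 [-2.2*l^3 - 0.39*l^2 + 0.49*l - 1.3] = -13.2*l - 0.78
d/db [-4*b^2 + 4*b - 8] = 4 - 8*b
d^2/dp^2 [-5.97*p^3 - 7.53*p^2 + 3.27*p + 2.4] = -35.82*p - 15.06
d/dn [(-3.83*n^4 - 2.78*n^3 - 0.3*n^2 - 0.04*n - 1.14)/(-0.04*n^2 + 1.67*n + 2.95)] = (0.3064*n^5 - 19.0771*n^4 - 54.4792*n^3 - 25.1056*n^2 - 1.8612*n + 1.7858)/(0.0016*n^4 - 0.1336*n^3 + 2.5529*n^2 + 9.853*n + 8.7025)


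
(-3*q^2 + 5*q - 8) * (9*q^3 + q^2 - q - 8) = -27*q^5 + 42*q^4 - 64*q^3 + 11*q^2 - 32*q + 64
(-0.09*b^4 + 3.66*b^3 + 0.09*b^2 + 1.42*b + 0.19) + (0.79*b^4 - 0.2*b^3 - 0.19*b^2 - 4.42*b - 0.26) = 0.7*b^4 + 3.46*b^3 - 0.1*b^2 - 3.0*b - 0.07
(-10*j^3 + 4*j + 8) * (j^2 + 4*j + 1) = -10*j^5 - 40*j^4 - 6*j^3 + 24*j^2 + 36*j + 8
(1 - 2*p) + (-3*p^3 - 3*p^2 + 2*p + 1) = -3*p^3 - 3*p^2 + 2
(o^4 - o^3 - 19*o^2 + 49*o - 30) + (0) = o^4 - o^3 - 19*o^2 + 49*o - 30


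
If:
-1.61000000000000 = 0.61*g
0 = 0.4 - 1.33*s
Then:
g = -2.64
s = 0.30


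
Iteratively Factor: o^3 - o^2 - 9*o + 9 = (o - 3)*(o^2 + 2*o - 3) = (o - 3)*(o - 1)*(o + 3)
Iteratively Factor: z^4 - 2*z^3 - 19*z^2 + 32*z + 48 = (z - 4)*(z^3 + 2*z^2 - 11*z - 12) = (z - 4)*(z - 3)*(z^2 + 5*z + 4) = (z - 4)*(z - 3)*(z + 1)*(z + 4)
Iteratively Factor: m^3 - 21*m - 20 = (m - 5)*(m^2 + 5*m + 4) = (m - 5)*(m + 1)*(m + 4)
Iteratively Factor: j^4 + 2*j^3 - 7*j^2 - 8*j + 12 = (j - 2)*(j^3 + 4*j^2 + j - 6) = (j - 2)*(j + 2)*(j^2 + 2*j - 3) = (j - 2)*(j + 2)*(j + 3)*(j - 1)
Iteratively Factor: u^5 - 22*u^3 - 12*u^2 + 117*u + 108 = (u - 3)*(u^4 + 3*u^3 - 13*u^2 - 51*u - 36) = (u - 3)*(u + 3)*(u^3 - 13*u - 12) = (u - 3)*(u + 1)*(u + 3)*(u^2 - u - 12) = (u - 4)*(u - 3)*(u + 1)*(u + 3)*(u + 3)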